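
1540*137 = 210980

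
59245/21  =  59245/21 = 2821.19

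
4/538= 2/269 = 0.01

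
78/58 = 39/29 = 1.34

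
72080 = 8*9010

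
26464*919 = 24320416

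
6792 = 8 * 849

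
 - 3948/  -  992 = 987/248 = 3.98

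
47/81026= 47/81026 = 0.00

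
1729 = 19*91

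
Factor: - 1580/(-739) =2^2 * 5^1*79^1*739^( -1 ) 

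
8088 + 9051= 17139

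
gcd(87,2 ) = 1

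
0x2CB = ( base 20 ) 1ff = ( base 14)391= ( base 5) 10330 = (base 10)715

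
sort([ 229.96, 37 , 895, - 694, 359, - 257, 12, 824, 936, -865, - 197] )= [ - 865, - 694,  -  257, - 197,12, 37,229.96, 359, 824,895,936 ]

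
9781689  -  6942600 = 2839089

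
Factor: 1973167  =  7^1* 61^1*4621^1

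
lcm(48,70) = 1680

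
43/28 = 43/28  =  1.54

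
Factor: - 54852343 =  - 7^1 * 13^1*602773^1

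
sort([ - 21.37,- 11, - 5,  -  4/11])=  [ - 21.37, - 11,-5,-4/11 ]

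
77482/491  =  157  +  395/491=157.80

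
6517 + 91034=97551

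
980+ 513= 1493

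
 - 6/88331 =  - 6/88331 = -0.00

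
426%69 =12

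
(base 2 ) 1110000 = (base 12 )94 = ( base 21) 57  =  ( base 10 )112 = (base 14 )80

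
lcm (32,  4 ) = 32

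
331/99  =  3+34/99 = 3.34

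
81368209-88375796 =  - 7007587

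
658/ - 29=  - 23 + 9/29 = - 22.69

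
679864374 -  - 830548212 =1510412586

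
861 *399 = 343539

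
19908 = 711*28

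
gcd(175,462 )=7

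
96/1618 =48/809 =0.06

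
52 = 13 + 39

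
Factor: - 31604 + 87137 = 3^1*107^1*173^1=55533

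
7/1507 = 7/1507 = 0.00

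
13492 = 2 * 6746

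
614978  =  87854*7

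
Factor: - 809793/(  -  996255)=5^(- 1 )*13^(  -  2 )*131^( - 1)*89977^1 = 89977/110695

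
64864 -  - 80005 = 144869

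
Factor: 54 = 2^1*3^3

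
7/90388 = 7/90388 = 0.00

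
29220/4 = 7305=7305.00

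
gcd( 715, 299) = 13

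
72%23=3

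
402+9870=10272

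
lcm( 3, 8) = 24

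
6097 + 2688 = 8785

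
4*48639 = 194556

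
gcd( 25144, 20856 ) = 8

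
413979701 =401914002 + 12065699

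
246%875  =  246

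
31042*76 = 2359192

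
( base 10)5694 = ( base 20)E4E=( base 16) 163E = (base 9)7726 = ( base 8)13076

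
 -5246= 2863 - 8109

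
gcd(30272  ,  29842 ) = 86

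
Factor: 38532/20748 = 7^( - 1 )*13^1 = 13/7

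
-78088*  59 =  - 4607192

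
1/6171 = 1/6171=0.00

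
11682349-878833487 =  - 867151138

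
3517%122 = 101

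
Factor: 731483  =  731483^1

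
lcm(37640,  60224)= 301120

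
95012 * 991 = 94156892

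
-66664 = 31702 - 98366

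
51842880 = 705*73536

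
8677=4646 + 4031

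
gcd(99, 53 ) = 1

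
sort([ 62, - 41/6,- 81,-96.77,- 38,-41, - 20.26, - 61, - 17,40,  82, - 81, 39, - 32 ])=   [-96.77, - 81 , - 81, - 61, - 41, - 38, - 32,  -  20.26, - 17,-41/6,39,40  ,  62, 82 ]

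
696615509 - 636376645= 60238864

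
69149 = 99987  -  30838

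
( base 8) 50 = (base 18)24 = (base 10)40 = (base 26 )1E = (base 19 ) 22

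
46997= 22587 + 24410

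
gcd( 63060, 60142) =2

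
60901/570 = 60901/570 =106.84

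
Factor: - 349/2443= - 7^( - 1 ) = - 1/7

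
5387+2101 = 7488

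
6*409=2454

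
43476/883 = 49 + 209/883 = 49.24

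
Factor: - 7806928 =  - 2^4*487933^1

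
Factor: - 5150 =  - 2^1*5^2*103^1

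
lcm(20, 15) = 60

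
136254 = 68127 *2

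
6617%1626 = 113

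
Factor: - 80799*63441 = - 5125969359 = - 3^3*7^1*19^1*23^1 * 53^1*1171^1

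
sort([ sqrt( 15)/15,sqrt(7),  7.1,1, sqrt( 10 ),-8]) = [ - 8,sqrt( 15)/15, 1,  sqrt( 7 ), sqrt( 10), 7.1 ]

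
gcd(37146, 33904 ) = 2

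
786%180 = 66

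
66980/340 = 197 = 197.00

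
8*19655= 157240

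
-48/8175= -1 + 2709/2725=- 0.01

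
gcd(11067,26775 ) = 357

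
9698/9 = 9698/9 = 1077.56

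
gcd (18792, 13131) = 9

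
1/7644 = 1/7644 = 0.00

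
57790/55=11558/11 =1050.73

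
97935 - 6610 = 91325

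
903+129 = 1032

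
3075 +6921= 9996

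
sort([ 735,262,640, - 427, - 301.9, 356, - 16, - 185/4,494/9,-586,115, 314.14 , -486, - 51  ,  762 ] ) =[ - 586, - 486, - 427, - 301.9, - 51, - 185/4,-16,494/9, 115,262,  314.14,356,640,735 , 762 ] 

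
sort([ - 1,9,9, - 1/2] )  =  [ - 1, - 1/2,  9,9 ]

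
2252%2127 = 125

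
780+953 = 1733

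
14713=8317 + 6396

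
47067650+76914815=123982465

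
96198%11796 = 1830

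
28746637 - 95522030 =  - 66775393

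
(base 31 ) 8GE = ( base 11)6183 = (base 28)ACM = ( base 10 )8198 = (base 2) 10000000000110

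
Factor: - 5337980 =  - 2^2*5^1*266899^1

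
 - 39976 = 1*( - 39976)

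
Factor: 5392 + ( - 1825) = 3567 = 3^1*29^1*41^1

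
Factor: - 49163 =-211^1*233^1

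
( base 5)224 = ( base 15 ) 44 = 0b1000000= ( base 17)3D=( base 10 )64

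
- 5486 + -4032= - 9518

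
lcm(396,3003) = 36036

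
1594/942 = 797/471 = 1.69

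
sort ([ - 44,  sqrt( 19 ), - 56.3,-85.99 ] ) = [-85.99, - 56.3,-44,  sqrt( 19)]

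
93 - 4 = 89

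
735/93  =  7  +  28/31 = 7.90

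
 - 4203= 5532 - 9735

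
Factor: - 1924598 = - 2^1*13^1*79^1*937^1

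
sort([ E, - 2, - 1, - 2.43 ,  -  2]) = [ - 2.43, - 2, - 2, - 1, E]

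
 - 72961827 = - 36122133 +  - 36839694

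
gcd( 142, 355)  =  71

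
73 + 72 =145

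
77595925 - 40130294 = 37465631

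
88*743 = 65384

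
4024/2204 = 1006/551 = 1.83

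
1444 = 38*38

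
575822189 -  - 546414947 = 1122237136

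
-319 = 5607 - 5926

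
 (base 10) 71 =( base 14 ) 51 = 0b1000111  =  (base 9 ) 78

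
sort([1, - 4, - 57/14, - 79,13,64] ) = [ - 79,-57/14 ,  -  4 , 1,  13, 64] 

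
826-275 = 551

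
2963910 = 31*95610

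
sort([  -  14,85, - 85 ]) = [ - 85, - 14, 85]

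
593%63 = 26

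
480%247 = 233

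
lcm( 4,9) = 36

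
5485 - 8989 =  - 3504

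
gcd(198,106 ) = 2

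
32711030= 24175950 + 8535080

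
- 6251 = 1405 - 7656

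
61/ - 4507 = - 1 + 4446/4507 =- 0.01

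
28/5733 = 4/819 = 0.00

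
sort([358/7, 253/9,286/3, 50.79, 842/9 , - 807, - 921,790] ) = [  -  921, - 807, 253/9,50.79,358/7,842/9,286/3, 790]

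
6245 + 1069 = 7314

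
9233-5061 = 4172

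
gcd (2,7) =1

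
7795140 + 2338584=10133724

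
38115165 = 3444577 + 34670588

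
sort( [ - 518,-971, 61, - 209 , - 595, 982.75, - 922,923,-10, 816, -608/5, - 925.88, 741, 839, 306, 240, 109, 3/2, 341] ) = [ - 971, - 925.88,-922, - 595,- 518, - 209, - 608/5, - 10 , 3/2, 61 , 109,240, 306, 341,741, 816, 839,923, 982.75 ]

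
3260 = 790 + 2470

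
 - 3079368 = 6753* ( - 456 )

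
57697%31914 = 25783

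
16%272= 16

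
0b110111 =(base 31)1o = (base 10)55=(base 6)131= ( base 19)2H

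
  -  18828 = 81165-99993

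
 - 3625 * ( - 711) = 2577375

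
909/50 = 909/50 = 18.18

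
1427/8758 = 1427/8758 = 0.16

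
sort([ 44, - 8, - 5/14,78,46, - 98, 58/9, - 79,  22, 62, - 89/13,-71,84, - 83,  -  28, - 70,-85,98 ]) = [ - 98, - 85,-83,-79,  -  71, - 70, - 28,-8, - 89/13, - 5/14, 58/9, 22,44,46, 62, 78,  84,  98 ] 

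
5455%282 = 97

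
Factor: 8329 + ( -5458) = 3^2*11^1*29^1 = 2871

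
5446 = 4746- - 700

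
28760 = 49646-20886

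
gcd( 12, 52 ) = 4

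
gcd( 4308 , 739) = 1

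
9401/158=119/2 = 59.50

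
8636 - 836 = 7800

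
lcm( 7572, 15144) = 15144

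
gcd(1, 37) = 1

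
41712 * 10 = 417120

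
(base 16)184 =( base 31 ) cg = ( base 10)388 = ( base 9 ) 471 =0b110000100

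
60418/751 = 60418/751  =  80.45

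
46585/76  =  46585/76  =  612.96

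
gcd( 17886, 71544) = 17886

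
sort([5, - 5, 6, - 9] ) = [ - 9,  -  5, 5,6 ] 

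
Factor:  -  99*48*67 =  - 318384 = - 2^4*3^3*11^1 * 67^1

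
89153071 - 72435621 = 16717450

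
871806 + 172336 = 1044142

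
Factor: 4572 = 2^2 *3^2*  127^1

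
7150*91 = 650650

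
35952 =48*749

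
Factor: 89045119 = 47^1*1894577^1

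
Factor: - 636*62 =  - 2^3*3^1*31^1*53^1 = - 39432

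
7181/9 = 797 + 8/9 = 797.89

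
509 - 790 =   -  281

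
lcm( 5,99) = 495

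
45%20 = 5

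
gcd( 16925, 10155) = 3385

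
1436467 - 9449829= -8013362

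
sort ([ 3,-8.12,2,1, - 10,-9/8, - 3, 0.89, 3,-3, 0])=[ - 10,-8.12, - 3, - 3, - 9/8, 0, 0.89 , 1,2 , 3, 3]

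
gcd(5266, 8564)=2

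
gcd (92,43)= 1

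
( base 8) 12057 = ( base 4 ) 1100233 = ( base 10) 5167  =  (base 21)BF1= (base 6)35531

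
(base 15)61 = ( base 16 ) 5B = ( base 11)83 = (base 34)2N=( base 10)91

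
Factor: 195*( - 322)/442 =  - 2415/17 = -3^1*5^1 * 7^1*17^( - 1)*23^1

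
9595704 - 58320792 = - 48725088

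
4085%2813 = 1272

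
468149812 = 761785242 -293635430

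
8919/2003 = 8919/2003 =4.45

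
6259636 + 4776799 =11036435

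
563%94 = 93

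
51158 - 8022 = 43136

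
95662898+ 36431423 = 132094321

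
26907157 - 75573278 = -48666121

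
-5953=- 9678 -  - 3725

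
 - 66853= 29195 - 96048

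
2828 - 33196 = - 30368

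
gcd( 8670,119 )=17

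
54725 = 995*55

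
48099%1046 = 1029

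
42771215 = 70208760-27437545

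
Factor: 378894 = 2^1 * 3^1*63149^1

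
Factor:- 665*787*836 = -2^2*5^1*7^1*11^1*19^2* 787^1 = -437524780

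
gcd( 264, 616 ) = 88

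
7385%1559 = 1149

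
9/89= 9/89 = 0.10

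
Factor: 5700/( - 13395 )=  - 2^2*5^1*47^( - 1)=   - 20/47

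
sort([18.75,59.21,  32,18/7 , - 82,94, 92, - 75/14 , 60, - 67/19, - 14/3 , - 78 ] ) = [ - 82, - 78,-75/14,-14/3 , - 67/19, 18/7, 18.75,32 , 59.21, 60 , 92,94]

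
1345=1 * 1345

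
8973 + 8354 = 17327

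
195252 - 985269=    - 790017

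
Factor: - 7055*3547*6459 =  - 3^1 * 5^1 * 17^1 * 83^1 * 2153^1*3547^1 = - 161630565015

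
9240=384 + 8856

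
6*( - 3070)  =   - 18420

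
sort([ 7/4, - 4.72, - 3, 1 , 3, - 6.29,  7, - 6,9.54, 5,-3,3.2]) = [-6.29, - 6,-4.72, - 3 ,-3, 1, 7/4, 3,3.2 , 5, 7, 9.54]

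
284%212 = 72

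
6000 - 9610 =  - 3610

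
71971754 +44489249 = 116461003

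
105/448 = 15/64 = 0.23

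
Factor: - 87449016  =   - 2^3*3^1 * 31^1*117539^1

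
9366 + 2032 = 11398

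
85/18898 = 85/18898 = 0.00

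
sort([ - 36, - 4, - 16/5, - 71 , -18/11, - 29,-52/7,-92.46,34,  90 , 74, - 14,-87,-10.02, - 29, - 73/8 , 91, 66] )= [ - 92.46, - 87, - 71, - 36,-29 , - 29 , - 14,-10.02,  -  73/8, - 52/7, -4, - 16/5, - 18/11 , 34,66 , 74, 90,91]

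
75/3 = 25 =25.00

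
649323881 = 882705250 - 233381369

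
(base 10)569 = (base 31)ib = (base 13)34a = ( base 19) 1AI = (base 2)1000111001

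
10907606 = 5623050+5284556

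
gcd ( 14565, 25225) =5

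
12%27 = 12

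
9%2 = 1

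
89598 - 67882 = 21716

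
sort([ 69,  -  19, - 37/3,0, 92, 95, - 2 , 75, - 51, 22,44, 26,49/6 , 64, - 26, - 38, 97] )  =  [ - 51, - 38 ,-26, - 19, - 37/3, - 2, 0,49/6,22,26,44, 64, 69,75, 92, 95, 97]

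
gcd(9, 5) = 1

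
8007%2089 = 1740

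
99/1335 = 33/445 =0.07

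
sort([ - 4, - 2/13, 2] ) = [- 4, - 2/13,  2]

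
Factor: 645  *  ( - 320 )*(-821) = 169454400 =2^6*3^1*5^2*  43^1*821^1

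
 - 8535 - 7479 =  - 16014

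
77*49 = 3773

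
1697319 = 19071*89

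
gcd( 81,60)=3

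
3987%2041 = 1946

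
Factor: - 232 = - 2^3 * 29^1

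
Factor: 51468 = 2^2*3^1 * 4289^1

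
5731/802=7+ 117/802 = 7.15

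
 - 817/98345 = - 1 +97528/98345  =  - 0.01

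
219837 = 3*73279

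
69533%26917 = 15699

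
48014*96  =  4609344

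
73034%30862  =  11310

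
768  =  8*96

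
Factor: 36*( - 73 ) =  - 2628 = - 2^2*3^2 * 73^1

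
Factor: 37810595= 5^1*7562119^1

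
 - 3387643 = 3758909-7146552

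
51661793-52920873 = - 1259080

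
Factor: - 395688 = - 2^3*3^1*16487^1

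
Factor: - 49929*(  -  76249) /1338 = 2^(- 1) * 11^1 * 17^1*89^1*223^( - 1)*76249^1   =  1269012107/446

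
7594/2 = 3797 = 3797.00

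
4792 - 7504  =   - 2712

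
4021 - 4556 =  - 535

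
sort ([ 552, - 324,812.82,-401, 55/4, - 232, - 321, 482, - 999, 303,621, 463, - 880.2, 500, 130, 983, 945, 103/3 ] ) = [-999, - 880.2, - 401, - 324, - 321, - 232, 55/4,103/3, 130,303 , 463, 482,500, 552, 621 , 812.82,945,  983 ] 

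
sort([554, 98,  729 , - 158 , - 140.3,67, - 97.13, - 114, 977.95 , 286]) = [ - 158, - 140.3, - 114, - 97.13, 67,98,286, 554,729,977.95]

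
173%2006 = 173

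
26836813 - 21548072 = 5288741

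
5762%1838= 248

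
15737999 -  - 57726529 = 73464528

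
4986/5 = 997 + 1/5= 997.20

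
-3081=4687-7768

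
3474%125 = 99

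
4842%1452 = 486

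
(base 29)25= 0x3f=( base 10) 63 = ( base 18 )39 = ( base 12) 53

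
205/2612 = 205/2612 = 0.08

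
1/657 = 1/657  =  0.00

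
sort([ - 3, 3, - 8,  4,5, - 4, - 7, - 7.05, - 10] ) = [ - 10,-8, - 7.05, - 7,  -  4, - 3,3,4,5]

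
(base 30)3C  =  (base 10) 102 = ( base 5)402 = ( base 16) 66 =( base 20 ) 52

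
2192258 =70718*31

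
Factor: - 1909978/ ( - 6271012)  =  2^(-1 )*7^1 * 11^( - 1) * 227^1*359^( - 1)*397^(-1) * 601^1  =  954989/3135506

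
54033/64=844 + 17/64 = 844.27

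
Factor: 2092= 2^2 * 523^1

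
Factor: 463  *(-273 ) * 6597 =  - 833854203 = -3^3*7^1  *13^1*463^1*733^1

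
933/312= 2 + 103/104 = 2.99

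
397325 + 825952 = 1223277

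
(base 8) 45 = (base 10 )37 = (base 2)100101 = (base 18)21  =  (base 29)18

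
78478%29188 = 20102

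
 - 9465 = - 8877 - 588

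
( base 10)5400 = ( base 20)da0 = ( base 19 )EI4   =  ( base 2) 1010100011000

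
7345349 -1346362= 5998987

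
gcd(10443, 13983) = 177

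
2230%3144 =2230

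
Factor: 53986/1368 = 26993/684 = 2^( - 2 ) * 3^(-2)*19^( - 1)*26993^1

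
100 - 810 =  - 710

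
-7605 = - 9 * 845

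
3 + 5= 8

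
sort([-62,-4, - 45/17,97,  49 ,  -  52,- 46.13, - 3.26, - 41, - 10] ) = [ - 62 , - 52, - 46.13, - 41, - 10, - 4,- 3.26,-45/17 , 49,97 ] 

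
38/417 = 38/417 = 0.09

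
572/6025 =572/6025 = 0.09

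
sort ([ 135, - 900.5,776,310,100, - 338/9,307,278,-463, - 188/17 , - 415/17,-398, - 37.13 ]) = [ - 900.5, - 463, - 398, - 338/9, - 37.13 , - 415/17, - 188/17,  100,  135,278,307, 310,776 ] 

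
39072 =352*111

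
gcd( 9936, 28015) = 1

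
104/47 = 104/47 = 2.21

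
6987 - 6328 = 659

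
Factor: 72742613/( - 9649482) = - 2^( - 1 )*3^( - 1)*397^( - 1)*4051^( - 1 )*72742613^1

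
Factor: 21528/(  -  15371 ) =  - 2^3*3^2 * 13^1*19^(-1)*23^1 *809^ ( - 1 ) 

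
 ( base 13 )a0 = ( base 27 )4m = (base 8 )202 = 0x82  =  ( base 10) 130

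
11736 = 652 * 18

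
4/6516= 1/1629  =  0.00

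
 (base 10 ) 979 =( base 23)1jd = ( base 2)1111010011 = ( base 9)1307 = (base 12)697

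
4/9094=2/4547 = 0.00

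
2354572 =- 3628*( - 649 ) 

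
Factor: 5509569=3^1*13^2 * 10867^1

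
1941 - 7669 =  - 5728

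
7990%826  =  556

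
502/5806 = 251/2903 = 0.09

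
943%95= 88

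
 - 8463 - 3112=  - 11575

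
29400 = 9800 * 3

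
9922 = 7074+2848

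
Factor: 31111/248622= 2^( - 1) * 3^(-1) * 11^( - 1)*53^1*587^1* 3767^( - 1 )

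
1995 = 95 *21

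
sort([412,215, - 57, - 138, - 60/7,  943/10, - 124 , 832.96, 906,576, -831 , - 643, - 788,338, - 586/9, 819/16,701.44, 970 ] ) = [ - 831,-788, - 643, - 138, - 124, - 586/9, - 57, - 60/7, 819/16  ,  943/10,215,  338 , 412 , 576,701.44, 832.96, 906, 970]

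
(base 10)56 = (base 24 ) 28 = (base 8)70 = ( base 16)38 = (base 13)44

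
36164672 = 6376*5672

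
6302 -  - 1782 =8084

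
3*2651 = 7953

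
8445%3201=2043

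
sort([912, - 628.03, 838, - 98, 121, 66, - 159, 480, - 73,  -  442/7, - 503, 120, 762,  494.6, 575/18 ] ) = [ - 628.03, - 503 , - 159, - 98, - 73, - 442/7,575/18, 66, 120, 121,480, 494.6,762,838, 912 ] 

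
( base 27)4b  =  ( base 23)54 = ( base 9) 142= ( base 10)119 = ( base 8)167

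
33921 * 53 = 1797813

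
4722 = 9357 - 4635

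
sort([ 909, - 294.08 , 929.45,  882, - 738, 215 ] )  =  [-738, - 294.08,215,882, 909,929.45 ] 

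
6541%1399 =945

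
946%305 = 31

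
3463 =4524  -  1061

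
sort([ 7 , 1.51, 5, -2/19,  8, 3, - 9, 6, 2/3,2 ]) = [-9, - 2/19, 2/3, 1.51, 2, 3,5, 6, 7, 8] 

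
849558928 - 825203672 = 24355256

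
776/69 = 11+17/69 = 11.25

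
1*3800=3800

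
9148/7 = 1306 + 6/7 = 1306.86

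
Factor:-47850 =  - 2^1*3^1*5^2*11^1*29^1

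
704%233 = 5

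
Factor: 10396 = 2^2*23^1*113^1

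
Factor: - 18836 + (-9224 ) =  - 2^2  *  5^1*23^1*61^1 = - 28060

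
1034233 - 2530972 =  - 1496739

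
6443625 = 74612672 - 68169047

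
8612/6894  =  4306/3447 = 1.25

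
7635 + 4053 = 11688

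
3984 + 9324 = 13308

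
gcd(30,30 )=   30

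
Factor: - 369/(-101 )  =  3^2*41^1*101^( - 1 ) 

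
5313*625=3320625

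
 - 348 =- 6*58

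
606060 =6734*90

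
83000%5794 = 1884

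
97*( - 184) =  - 17848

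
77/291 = 77/291 = 0.26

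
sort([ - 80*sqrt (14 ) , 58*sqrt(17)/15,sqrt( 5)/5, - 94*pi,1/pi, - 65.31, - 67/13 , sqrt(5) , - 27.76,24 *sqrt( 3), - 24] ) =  [ - 80*sqrt ( 14) , - 94 * pi,- 65.31,  -  27.76, - 24,-67/13,1/pi, sqrt( 5) /5, sqrt( 5 ),58* sqrt( 17)/15,24 * sqrt( 3)] 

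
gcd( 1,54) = 1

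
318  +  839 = 1157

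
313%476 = 313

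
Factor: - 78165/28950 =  - 27/10 = - 2^( - 1)*3^3*  5^(-1)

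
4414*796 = 3513544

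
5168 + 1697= 6865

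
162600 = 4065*40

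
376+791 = 1167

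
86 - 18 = 68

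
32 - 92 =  - 60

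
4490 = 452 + 4038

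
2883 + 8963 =11846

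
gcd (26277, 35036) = 8759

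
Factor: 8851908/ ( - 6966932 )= - 2212977/1741733= - 3^1*7^( - 1) * 13^1*61^( - 1 )*179^1*317^1 * 4079^( - 1)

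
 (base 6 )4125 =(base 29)12i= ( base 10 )917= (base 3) 1020222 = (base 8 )1625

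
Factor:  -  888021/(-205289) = 3^2*7^( - 1)*29327^(- 1)*98669^1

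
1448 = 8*181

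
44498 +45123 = 89621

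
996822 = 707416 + 289406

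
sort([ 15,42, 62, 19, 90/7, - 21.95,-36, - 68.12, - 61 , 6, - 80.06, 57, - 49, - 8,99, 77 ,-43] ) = [ - 80.06, - 68.12, - 61, - 49, - 43,  -  36, -21.95, - 8,6, 90/7, 15, 19, 42, 57 , 62, 77,  99 ] 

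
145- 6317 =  -6172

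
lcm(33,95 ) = 3135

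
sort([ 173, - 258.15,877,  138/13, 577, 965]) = [ - 258.15 , 138/13,173,577,877, 965]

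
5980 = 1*5980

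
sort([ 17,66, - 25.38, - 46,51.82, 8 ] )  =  [ - 46,  -  25.38, 8,  17,51.82, 66 ] 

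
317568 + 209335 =526903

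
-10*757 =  - 7570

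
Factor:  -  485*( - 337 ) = 5^1 *97^1 * 337^1 = 163445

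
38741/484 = 38741/484 = 80.04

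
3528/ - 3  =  - 1176  +  0/1  =  - 1176.00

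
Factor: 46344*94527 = 4380759288 = 2^3* 3^6*389^1*1931^1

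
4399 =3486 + 913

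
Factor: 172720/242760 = 254/357=2^1*3^(-1)*7^( - 1 )*17^( - 1)*127^1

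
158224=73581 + 84643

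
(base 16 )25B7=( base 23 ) i5i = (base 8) 22667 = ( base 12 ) 5707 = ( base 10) 9655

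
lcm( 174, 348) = 348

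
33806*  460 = 15550760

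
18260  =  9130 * 2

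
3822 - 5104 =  - 1282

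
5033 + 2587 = 7620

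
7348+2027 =9375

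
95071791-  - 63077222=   158149013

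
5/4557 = 5/4557 = 0.00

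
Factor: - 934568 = - 2^3 * 197^1*593^1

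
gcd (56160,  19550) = 10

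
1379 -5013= - 3634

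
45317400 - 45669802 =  - 352402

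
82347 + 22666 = 105013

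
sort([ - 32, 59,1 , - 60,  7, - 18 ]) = [ -60, - 32 ,-18, 1, 7, 59 ] 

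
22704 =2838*8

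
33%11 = 0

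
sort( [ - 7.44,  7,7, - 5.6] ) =[ - 7.44, - 5.6, 7,7] 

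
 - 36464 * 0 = 0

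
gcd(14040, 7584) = 24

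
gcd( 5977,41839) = 5977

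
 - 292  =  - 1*292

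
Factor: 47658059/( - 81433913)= -11^( - 1 )*41^( - 1)*180563^( - 1 )*47658059^1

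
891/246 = 3 + 51/82 = 3.62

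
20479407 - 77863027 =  - 57383620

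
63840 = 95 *672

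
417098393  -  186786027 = 230312366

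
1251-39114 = -37863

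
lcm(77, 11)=77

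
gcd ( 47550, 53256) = 1902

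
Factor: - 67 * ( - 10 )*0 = 0^1 = 0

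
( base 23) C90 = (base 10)6555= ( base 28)8a3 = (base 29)7N1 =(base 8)14633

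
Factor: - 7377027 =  - 3^1*7^1*351287^1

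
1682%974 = 708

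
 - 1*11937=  - 11937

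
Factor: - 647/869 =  - 11^ ( - 1) *79^( - 1 )*647^1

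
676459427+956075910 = 1632535337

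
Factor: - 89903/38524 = -2^(  -  2)*11^2*743^1*9631^( - 1 )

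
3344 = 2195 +1149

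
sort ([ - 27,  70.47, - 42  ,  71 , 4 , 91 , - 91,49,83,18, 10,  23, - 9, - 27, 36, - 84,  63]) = [  -  91, - 84, - 42  , - 27,  -  27, - 9,4 , 10,18,23,36,49,63,70.47, 71, 83,91]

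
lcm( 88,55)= 440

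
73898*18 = 1330164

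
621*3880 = 2409480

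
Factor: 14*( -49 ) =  - 686= - 2^1*7^3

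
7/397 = 7/397=0.02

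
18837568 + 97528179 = 116365747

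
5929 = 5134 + 795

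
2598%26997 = 2598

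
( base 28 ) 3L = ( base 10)105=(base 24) 49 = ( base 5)410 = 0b1101001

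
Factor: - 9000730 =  - 2^1  *  5^1*29^1*41^1*757^1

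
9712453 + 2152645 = 11865098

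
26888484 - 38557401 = -11668917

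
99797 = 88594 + 11203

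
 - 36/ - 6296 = 9/1574 = 0.01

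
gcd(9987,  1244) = 1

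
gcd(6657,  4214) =7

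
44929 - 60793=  - 15864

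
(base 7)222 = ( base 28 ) 42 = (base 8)162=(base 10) 114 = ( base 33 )3F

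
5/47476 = 5/47476 = 0.00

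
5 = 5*1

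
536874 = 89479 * 6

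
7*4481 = 31367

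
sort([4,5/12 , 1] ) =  [ 5/12,1, 4]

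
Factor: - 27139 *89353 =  - 2424951067 = -7^1 * 11^1*3877^1 * 8123^1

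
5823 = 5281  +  542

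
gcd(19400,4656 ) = 776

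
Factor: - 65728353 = -3^1*19^2*137^1*443^1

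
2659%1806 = 853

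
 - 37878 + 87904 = 50026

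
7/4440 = 7/4440 = 0.00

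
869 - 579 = 290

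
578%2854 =578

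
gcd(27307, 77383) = 1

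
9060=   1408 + 7652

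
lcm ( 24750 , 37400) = 1683000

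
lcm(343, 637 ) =4459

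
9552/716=13 + 61/179= 13.34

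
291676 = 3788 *77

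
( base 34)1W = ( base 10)66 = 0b1000010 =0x42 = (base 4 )1002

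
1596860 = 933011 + 663849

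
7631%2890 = 1851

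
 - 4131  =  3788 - 7919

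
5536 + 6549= 12085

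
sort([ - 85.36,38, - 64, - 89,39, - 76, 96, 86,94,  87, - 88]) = [ - 89,  -  88, - 85.36, - 76 , - 64,38, 39,86, 87, 94,96 ] 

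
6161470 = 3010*2047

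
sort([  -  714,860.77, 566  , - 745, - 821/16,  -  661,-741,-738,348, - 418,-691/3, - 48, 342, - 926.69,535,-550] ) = [ - 926.69, - 745, - 741,-738, - 714,- 661, - 550,  -  418,  -  691/3,-821/16, - 48,342, 348,535, 566, 860.77 ]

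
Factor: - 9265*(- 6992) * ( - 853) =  - 2^4*5^1*17^1*19^1*23^1*109^1*853^1  =  - 55258090640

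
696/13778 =348/6889= 0.05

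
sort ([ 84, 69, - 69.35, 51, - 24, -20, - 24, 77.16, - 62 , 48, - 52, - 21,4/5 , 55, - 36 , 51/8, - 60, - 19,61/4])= [ - 69.35, - 62, - 60,-52, - 36, - 24, - 24,-21, - 20, - 19, 4/5, 51/8, 61/4, 48, 51, 55 , 69, 77.16, 84]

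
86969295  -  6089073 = 80880222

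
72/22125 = 24/7375 =0.00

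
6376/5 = 6376/5 = 1275.20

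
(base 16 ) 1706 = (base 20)EEE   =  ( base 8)13406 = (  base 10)5894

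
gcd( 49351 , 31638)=1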